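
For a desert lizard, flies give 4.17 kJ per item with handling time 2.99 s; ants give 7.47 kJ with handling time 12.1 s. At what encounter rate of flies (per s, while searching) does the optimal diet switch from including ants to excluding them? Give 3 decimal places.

The zero-one rule: include ants iff E₂/h₂ > λE₁/(1+λh₁). Equality gives the switch point.
λE₁h₂ = E₂ + λE₂h₁ ⇒ λ = E₂/(E₁h₂ − E₂h₁) = 7.47/(50.46 − 22.34) = 0.2656 per s.

0.266 per s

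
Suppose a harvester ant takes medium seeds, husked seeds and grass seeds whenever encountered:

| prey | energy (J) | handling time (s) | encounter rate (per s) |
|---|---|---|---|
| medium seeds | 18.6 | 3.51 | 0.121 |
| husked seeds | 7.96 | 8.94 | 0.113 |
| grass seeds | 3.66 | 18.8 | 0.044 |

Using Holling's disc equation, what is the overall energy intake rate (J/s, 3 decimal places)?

1.015 J/s

Energy encountered per unit search time: 0.121×18.6 + 0.113×7.96 + 0.044×3.66 = 3.311 J/s.
Handling time per unit search time: 0.121×3.51 + 0.113×8.94 + 0.044×18.8 = 2.262.
Rate = 3.311/(1 + 2.262) = 1.015 J/s.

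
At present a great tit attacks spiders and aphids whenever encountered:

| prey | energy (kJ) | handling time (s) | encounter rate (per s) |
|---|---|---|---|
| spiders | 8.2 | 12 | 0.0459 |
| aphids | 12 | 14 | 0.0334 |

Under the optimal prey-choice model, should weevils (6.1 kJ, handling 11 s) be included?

Intake rate on the current diet: R = (0.0459×8.2 + 0.0334×12) / (1 + 0.0459×12 + 0.0334×14) = 0.7772/2.018 = 0.385 kJ/s.
weevils: E/h = 6.1/11 = 0.5545 kJ/s.
0.5545 > 0.385, so adding weevils raises the average — include it.

Yes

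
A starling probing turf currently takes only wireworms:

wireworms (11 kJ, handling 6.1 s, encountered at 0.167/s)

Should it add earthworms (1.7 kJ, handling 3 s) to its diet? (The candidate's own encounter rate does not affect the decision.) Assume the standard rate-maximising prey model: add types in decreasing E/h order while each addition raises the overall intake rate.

Current rate: (0.167×11)/(1 + 0.167×6.1) = 0.91 kJ/s.
earthworms: E/h = 1.7/3 = 0.5667 kJ/s.
Since 0.5667 < R, time spent handling earthworms is better spent searching.

No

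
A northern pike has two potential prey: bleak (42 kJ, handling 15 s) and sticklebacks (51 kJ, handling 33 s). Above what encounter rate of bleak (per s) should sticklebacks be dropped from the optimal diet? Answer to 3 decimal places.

The zero-one rule: include sticklebacks iff E₂/h₂ > λE₁/(1+λh₁). Equality gives the switch point.
λE₁h₂ = E₂ + λE₂h₁ ⇒ λ = E₂/(E₁h₂ − E₂h₁) = 51/(1386 − 765) = 0.08213 per s.

0.082 per s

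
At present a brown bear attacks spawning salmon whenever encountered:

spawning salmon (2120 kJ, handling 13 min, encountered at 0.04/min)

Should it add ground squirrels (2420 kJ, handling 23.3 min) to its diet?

Yes

Intake rate on the current diet: R = (0.04×2120) / (1 + 0.04×13) = 84.8/1.52 = 55.79 kJ/min.
Profitability of ground squirrels: 2420/23.3 = 103.9 kJ/min.
103.9 > 55.79, so adding ground squirrels raises the average — include it.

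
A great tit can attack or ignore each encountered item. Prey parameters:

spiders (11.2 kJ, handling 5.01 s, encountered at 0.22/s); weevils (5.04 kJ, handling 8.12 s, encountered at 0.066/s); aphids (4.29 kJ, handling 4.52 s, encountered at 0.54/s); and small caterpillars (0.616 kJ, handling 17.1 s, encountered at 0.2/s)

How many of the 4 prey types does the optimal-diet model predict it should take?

E/h in descending order: spiders 2.24, aphids 0.949, weevils 0.621, small caterpillars 0.036 kJ/s. The optimal diet is the largest prefix of this list for which every included type satisfies E_i/h_i > R on the types above it.
Rate on top 1: 1.172. aphids: 0.949 < 1.172 → exclude; stop.
Optimal diet: spiders — 1 of 4 types.

1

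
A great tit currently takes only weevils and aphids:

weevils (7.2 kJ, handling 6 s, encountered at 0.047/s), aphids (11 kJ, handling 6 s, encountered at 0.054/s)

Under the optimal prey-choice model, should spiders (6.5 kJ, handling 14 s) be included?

No

On weevils and aphids alone, R = ΣλE/(1+Σλh) = 0.9324/1.606 = 0.5806 kJ/s.
spiders: E/h = 6.5/14 = 0.4643 kJ/s.
0.4643 < 0.5806, so adding spiders would lower the average — exclude it.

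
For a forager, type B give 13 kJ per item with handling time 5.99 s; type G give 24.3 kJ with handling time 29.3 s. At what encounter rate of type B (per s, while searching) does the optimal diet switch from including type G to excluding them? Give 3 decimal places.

0.103 per s

Drop type G once their profitability E₂/h₂ falls below the rate achievable on type B alone: E₂/h₂ = λE₁/(1 + λh₁).
Solve for λ: λE₁h₂ = E₂(1 + λh₁) → λ(E₁h₂ − E₂h₁) = E₂ → λ = E₂/(E₁h₂ − E₂h₁).
λ = 24.3/(13×29.3 − 24.3×5.99) = 24.3/235.3 = 0.1033 per s.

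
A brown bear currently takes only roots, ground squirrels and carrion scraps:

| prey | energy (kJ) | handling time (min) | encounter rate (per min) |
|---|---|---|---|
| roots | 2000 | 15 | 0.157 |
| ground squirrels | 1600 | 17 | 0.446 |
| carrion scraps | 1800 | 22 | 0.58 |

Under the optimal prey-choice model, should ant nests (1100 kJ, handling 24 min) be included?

Current rate: (0.157×2000 + 0.446×1600 + 0.58×1800)/(1 + 0.157×15 + 0.446×17 + 0.58×22) = 87.42 kJ/min.
ant nests: E/h = 1100/24 = 45.83 kJ/min.
Since 45.83 < R, time spent handling ant nests is better spent searching.

No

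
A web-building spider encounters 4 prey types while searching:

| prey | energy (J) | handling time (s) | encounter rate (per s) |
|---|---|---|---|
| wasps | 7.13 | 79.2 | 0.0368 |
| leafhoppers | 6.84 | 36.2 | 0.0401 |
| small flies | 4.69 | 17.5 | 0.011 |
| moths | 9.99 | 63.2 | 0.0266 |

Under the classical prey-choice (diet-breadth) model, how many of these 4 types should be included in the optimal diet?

E/h in descending order: small flies 0.268, leafhoppers 0.189, moths 0.158, wasps 0.09 J/s. The optimal diet is the largest prefix of this list for which every included type satisfies E_i/h_i > R on the types above it.
Rate on top 1: 0.04326. leafhoppers: 0.189 > 0.04326 → include.
Rate on top 2: 0.1232. moths: 0.158 > 0.1232 → include.
Rate on top 3: 0.1368. wasps: 0.09 < 0.1368 → exclude; stop.
Optimal diet: small flies, leafhoppers, moths — 3 of 4 types.

3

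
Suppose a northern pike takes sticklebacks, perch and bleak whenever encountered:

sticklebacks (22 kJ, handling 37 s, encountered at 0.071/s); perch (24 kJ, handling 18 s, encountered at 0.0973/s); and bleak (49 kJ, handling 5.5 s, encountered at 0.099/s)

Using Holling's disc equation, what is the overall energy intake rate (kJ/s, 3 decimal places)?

1.477 kJ/s

Energy encountered per unit search time: 0.071×22 + 0.0973×24 + 0.099×49 = 8.748 kJ/s.
Handling time per unit search time: 0.071×37 + 0.0973×18 + 0.099×5.5 = 4.923.
Rate = 8.748/(1 + 4.923) = 1.477 kJ/s.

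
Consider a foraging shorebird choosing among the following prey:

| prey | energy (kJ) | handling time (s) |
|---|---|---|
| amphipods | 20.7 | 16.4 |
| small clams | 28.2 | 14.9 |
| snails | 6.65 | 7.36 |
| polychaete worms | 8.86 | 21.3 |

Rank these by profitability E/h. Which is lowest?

polychaete worms

In descending order of E/h:
small clams: 28.2/14.9 = 1.89 kJ/s
amphipods: 20.7/16.4 = 1.26 kJ/s
snails: 6.65/7.36 = 0.904 kJ/s
polychaete worms: 8.86/21.3 = 0.416 kJ/s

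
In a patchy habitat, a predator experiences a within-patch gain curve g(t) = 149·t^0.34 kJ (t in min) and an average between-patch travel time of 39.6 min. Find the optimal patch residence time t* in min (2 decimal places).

By the marginal value theorem, leave when the instantaneous gain rate g'(t) equals the habitat-wide average g(t)/(T + t).
g'(t) = 0.34·149·t^-0.66. Setting 0.34·149·t^-0.66 = 149·t^0.34/(39.6+t) gives 0.34(39.6+t) = t, so 0.66·t = 0.34×39.6.
t* = 0.34×39.6/0.66 = 20.4 min.

20.40 min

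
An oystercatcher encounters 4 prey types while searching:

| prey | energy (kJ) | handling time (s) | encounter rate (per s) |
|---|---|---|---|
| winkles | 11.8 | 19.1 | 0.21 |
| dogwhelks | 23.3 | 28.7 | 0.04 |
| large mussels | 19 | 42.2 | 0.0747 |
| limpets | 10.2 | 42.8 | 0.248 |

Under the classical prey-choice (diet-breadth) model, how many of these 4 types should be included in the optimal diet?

Profitabilities (E/h, kJ/s): dogwhelks 0.812, winkles 0.618, large mussels 0.45, limpets 0.238. Add prey in this order while the next type's profitability exceeds the intake rate on those already taken.
Rate on top 1: 0.4339. winkles: 0.618 > 0.4339 → include.
Rate on top 2: 0.5537. large mussels: 0.45 < 0.5537 → exclude; stop.
Optimal diet: dogwhelks, winkles — 2 of 4 types.

2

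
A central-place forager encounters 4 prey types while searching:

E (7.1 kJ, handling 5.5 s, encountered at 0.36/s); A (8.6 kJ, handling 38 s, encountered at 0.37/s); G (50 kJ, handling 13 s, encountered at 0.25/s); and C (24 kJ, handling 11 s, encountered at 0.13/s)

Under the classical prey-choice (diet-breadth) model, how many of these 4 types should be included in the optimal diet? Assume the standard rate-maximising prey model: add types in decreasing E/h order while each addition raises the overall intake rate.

1

E/h in descending order: G 3.85, C 2.18, E 1.29, A 0.226 kJ/s. The optimal diet is the largest prefix of this list for which every included type satisfies E_i/h_i > R on the types above it.
Rate on top 1: 2.941. C: 2.18 < 2.941 → exclude; stop.
Optimal diet: G — 1 of 4 types.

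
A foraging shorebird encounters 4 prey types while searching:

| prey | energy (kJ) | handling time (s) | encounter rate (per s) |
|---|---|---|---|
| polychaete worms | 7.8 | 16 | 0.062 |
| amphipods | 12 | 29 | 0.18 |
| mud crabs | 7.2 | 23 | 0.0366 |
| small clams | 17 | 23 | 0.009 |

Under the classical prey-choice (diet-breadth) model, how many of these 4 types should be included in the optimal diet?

Profitabilities (E/h, kJ/s): small clams 0.739, polychaete worms 0.487, amphipods 0.414, mud crabs 0.313. Add prey in this order while the next type's profitability exceeds the intake rate on those already taken.
Rate on top 1: 0.1268. polychaete worms: 0.487 > 0.1268 → include.
Rate on top 2: 0.2895. amphipods: 0.414 > 0.2895 → include.
Rate on top 3: 0.377. mud crabs: 0.313 < 0.377 → exclude; stop.
Optimal diet: small clams, polychaete worms, amphipods — 3 of 4 types.

3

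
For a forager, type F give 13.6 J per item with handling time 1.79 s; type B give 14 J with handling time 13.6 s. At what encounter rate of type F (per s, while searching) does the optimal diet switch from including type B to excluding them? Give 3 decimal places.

0.088 per s

At the threshold, the rate on type F alone equals the profitability of type B: λ·13.6/(1 + λ·1.79) = 14/13.6 = 1.029.
Rearranging, λ(13.6 − 1.029×1.79) = 1.029, so λ = 1.029/11.76 = 0.08755 per s.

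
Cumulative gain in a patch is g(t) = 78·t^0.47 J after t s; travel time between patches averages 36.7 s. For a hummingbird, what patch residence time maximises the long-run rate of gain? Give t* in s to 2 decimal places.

Optimal t* satisfies g'(t*) = g(t*)/(T + t*).
g'(t) = 0.47·78·t^-0.53. Setting 0.47·78·t^-0.53 = 78·t^0.47/(36.7+t) gives 0.47(36.7+t) = t, so 0.53·t = 0.47×36.7.
t* = 0.47×36.7/0.53 = 32.55 s.

32.55 s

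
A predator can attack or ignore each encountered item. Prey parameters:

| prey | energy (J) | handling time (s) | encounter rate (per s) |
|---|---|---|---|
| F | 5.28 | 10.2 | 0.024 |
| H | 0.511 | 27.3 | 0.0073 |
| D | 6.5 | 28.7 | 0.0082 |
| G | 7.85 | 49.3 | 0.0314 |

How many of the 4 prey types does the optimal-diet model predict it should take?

Profitabilities (E/h, J/s): F 0.518, D 0.226, G 0.159, H 0.0187. Add prey in this order while the next type's profitability exceeds the intake rate on those already taken.
Rate on top 1: 0.1018. D: 0.226 > 0.1018 → include.
Rate on top 2: 0.1216. G: 0.159 > 0.1216 → include.
Rate on top 3: 0.1408. H: 0.0187 < 0.1408 → exclude; stop.
Optimal diet: F, D, G — 3 of 4 types.

3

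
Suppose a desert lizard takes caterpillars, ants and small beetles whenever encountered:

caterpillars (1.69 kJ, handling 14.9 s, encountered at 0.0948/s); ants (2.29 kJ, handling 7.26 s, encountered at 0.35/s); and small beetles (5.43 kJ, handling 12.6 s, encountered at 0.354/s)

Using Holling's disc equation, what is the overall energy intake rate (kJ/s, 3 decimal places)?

0.306 kJ/s

Energy encountered per unit search time: 0.0948×1.69 + 0.35×2.29 + 0.354×5.43 = 2.884 kJ/s.
Handling time per unit search time: 0.0948×14.9 + 0.35×7.26 + 0.354×12.6 = 8.414.
Rate = 2.884/(1 + 8.414) = 0.3063 kJ/s.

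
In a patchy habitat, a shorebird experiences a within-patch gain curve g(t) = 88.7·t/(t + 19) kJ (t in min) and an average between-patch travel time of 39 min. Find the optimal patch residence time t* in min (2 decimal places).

27.22 min

Maximise g(t)/(T+t): set derivative to zero → g'(t)(T+t) = g(t).
g'(t) = 88.7·19/(t + 19)². Setting 88.7·19/(t+19)² = 88.7t/[(t+19)(39+t)] gives 19(39+t) = t(t+19), so t² = 19×39 = 741.
t* = √741 = 27.22 min.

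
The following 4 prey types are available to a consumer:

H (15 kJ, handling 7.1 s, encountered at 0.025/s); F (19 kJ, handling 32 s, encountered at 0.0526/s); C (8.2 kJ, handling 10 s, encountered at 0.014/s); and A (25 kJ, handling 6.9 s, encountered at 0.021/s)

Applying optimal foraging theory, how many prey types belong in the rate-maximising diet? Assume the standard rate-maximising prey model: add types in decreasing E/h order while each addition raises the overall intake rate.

3

Rank by E/h (kJ/s): A 3.62, H 2.11, C 0.82, F 0.594. Include each in turn until the next type's E/h falls below the running intake rate.
Rate on top 1: 0.4586. H: 2.11 > 0.4586 → include.
Rate on top 2: 0.6806. C: 0.82 > 0.6806 → include.
Rate on top 3: 0.6939. F: 0.594 < 0.6939 → exclude; stop.
Optimal diet: A, H, C — 3 of 4 types.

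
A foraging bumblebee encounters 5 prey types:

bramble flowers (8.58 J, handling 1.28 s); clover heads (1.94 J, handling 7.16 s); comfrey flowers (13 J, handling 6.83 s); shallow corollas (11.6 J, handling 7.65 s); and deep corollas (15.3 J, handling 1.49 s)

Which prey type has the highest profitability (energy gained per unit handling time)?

In descending order of E/h:
deep corollas: 15.3/1.49 = 10.3 J/s
bramble flowers: 8.58/1.28 = 6.7 J/s
comfrey flowers: 13/6.83 = 1.9 J/s
shallow corollas: 11.6/7.65 = 1.52 J/s
clover heads: 1.94/7.16 = 0.271 J/s

deep corollas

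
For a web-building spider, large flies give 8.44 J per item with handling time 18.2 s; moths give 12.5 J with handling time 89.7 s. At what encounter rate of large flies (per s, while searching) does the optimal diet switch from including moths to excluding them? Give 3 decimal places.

At the threshold, the rate on large flies alone equals the profitability of moths: λ·8.44/(1 + λ·18.2) = 12.5/89.7 = 0.1394.
Rearranging, λ(8.44 − 0.1394×18.2) = 0.1394, so λ = 0.1394/5.904 = 0.0236 per s.

0.024 per s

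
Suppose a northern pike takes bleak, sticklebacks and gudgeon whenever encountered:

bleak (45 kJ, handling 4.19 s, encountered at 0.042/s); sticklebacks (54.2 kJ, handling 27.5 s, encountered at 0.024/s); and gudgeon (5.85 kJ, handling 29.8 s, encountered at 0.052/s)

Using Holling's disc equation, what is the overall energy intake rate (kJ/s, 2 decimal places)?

1.03 kJ/s

R = (0.042×45 + 0.024×54.2 + 0.052×5.85) / (1 + 0.042×4.19 + 0.024×27.5 + 0.052×29.8) = 3.495/3.386 = 1.032 kJ/s.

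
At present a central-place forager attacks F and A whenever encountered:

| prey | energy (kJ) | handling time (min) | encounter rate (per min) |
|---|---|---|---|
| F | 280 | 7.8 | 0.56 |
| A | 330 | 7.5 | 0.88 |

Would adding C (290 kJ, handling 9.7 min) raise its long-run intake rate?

No

Intake rate on the current diet: R = (0.56×280 + 0.88×330) / (1 + 0.56×7.8 + 0.88×7.5) = 447.2/11.97 = 37.37 kJ/min.
Profitability of C: 290/9.7 = 29.9 kJ/min.
Since 29.9 < R, time spent handling C is better spent searching.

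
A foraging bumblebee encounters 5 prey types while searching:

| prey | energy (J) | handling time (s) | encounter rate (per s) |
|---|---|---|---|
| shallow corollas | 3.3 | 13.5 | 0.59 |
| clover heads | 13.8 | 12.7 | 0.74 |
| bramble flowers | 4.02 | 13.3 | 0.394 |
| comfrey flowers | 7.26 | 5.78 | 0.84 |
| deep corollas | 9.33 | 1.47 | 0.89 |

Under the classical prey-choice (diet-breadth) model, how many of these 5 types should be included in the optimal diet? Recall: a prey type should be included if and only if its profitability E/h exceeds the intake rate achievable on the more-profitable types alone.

1

Profitabilities (E/h, J/s): deep corollas 6.35, comfrey flowers 1.26, clover heads 1.09, bramble flowers 0.302, shallow corollas 0.244. Add prey in this order while the next type's profitability exceeds the intake rate on those already taken.
Rate on top 1: 3.597. comfrey flowers: 1.26 < 3.597 → exclude; stop.
Optimal diet: deep corollas — 1 of 5 types.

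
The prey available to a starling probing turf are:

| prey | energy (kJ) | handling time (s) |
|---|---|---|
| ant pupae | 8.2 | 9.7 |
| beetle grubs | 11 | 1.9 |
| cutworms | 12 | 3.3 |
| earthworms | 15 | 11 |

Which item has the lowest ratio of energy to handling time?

ant pupae

In descending order of E/h:
beetle grubs: 11/1.9 = 5.79 kJ/s
cutworms: 12/3.3 = 3.64 kJ/s
earthworms: 15/11 = 1.36 kJ/s
ant pupae: 8.2/9.7 = 0.845 kJ/s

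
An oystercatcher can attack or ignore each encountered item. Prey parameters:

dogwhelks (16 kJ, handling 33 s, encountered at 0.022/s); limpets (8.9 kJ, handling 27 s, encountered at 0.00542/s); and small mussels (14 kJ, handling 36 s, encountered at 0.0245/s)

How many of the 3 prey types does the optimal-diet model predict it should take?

Rank by E/h (kJ/s): dogwhelks 0.485, small mussels 0.389, limpets 0.33. Include each in turn until the next type's E/h falls below the running intake rate.
Rate on top 1: 0.2039. small mussels: 0.389 > 0.2039 → include.
Rate on top 2: 0.2665. limpets: 0.33 > 0.2665 → include.
Optimal diet: dogwhelks, small mussels, limpets — 3 of 3 types.

3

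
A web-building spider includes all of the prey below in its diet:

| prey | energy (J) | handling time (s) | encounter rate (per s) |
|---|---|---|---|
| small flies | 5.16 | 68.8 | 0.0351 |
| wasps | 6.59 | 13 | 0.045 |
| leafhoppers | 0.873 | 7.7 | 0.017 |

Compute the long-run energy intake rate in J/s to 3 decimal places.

Energy encountered per unit search time: 0.0351×5.16 + 0.045×6.59 + 0.017×0.873 = 0.4925 J/s.
Handling time per unit search time: 0.0351×68.8 + 0.045×13 + 0.017×7.7 = 3.131.
Rate = 0.4925/(1 + 3.131) = 0.1192 J/s.

0.119 J/s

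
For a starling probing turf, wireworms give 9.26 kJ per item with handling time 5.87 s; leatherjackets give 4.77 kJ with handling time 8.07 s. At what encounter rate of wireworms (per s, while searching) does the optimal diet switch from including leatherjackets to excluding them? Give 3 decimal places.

At the threshold, the rate on wireworms alone equals the profitability of leatherjackets: λ·9.26/(1 + λ·5.87) = 4.77/8.07 = 0.5911.
Rearranging, λ(9.26 − 0.5911×5.87) = 0.5911, so λ = 0.5911/5.79 = 0.1021 per s.

0.102 per s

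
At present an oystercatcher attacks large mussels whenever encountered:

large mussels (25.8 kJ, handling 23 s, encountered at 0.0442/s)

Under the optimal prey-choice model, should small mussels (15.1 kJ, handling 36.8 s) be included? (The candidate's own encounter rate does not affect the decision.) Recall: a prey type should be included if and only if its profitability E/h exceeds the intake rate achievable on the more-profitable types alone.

No

On large mussels alone, R = ΣλE/(1+Σλh) = 1.14/2.017 = 0.5655 kJ/s.
Profitability of small mussels: 15.1/36.8 = 0.4103 kJ/s.
0.4103 < 0.5655, so adding small mussels would lower the average — exclude it.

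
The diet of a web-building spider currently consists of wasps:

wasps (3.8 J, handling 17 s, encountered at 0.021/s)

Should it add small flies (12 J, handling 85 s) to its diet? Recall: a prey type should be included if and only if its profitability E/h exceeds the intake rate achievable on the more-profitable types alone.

Yes

Current rate: (0.021×3.8)/(1 + 0.021×17) = 0.05881 J/s.
small flies: E/h = 12/85 = 0.1412 J/s.
0.1412 > 0.05881, so adding small flies raises the average — include it.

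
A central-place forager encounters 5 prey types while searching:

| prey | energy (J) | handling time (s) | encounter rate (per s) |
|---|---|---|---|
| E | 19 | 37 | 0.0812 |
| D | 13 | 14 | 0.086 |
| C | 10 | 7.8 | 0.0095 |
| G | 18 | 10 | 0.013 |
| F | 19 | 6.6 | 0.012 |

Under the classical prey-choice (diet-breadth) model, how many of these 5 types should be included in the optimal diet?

E/h in descending order: F 2.88, G 1.8, C 1.28, D 0.929, E 0.514 J/s. The optimal diet is the largest prefix of this list for which every included type satisfies E_i/h_i > R on the types above it.
Rate on top 1: 0.2113. G: 1.8 > 0.2113 → include.
Rate on top 2: 0.3821. C: 1.28 > 0.3821 → include.
Rate on top 3: 0.434. D: 0.929 > 0.434 → include.
Rate on top 4: 0.6734. E: 0.514 < 0.6734 → exclude; stop.
Optimal diet: F, G, C, D — 4 of 5 types.

4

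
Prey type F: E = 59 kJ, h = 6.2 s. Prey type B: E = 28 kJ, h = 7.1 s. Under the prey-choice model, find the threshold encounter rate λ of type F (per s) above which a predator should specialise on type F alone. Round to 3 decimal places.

0.114 per s

Drop type B once their profitability E₂/h₂ falls below the rate achievable on type F alone: E₂/h₂ = λE₁/(1 + λh₁).
Solve for λ: λE₁h₂ = E₂(1 + λh₁) → λ(E₁h₂ − E₂h₁) = E₂ → λ = E₂/(E₁h₂ − E₂h₁).
λ = 28/(59×7.1 − 28×6.2) = 28/245.3 = 0.1141 per s.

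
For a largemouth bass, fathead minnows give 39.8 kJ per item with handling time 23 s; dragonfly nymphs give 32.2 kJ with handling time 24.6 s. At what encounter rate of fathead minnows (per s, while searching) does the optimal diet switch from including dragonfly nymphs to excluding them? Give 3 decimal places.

The zero-one rule: include dragonfly nymphs iff E₂/h₂ > λE₁/(1+λh₁). Equality gives the switch point.
λE₁h₂ = E₂ + λE₂h₁ ⇒ λ = E₂/(E₁h₂ − E₂h₁) = 32.2/(979.1 − 740.6) = 0.135 per s.

0.135 per s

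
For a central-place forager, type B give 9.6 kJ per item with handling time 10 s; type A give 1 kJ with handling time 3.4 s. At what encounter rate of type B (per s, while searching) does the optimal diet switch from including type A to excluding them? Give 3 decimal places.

0.044 per s

Drop type A once their profitability E₂/h₂ falls below the rate achievable on type B alone: E₂/h₂ = λE₁/(1 + λh₁).
Solve for λ: λE₁h₂ = E₂(1 + λh₁) → λ(E₁h₂ − E₂h₁) = E₂ → λ = E₂/(E₁h₂ − E₂h₁).
λ = 1/(9.6×3.4 − 1×10) = 1/22.64 = 0.04417 per s.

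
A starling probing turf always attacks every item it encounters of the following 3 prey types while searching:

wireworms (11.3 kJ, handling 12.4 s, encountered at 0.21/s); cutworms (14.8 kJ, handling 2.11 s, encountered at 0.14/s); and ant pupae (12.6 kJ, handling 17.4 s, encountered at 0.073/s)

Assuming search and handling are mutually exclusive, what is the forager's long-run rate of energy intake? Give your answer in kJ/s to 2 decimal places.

Energy encountered per unit search time: 0.21×11.3 + 0.14×14.8 + 0.073×12.6 = 5.365 kJ/s.
Handling time per unit search time: 0.21×12.4 + 0.14×2.11 + 0.073×17.4 = 4.17.
Rate = 5.365/(1 + 4.17) = 1.038 kJ/s.

1.04 kJ/s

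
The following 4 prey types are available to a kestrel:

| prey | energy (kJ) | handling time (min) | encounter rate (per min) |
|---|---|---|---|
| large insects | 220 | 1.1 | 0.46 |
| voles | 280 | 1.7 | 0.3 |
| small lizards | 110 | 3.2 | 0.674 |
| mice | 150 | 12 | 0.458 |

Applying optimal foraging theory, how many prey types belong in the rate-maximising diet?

Profitabilities (E/h, kJ/min): large insects 200, voles 165, small lizards 34.4, mice 12.5. Add prey in this order while the next type's profitability exceeds the intake rate on those already taken.
Rate on top 1: 67.2. voles: 165 > 67.2 → include.
Rate on top 2: 91.87. small lizards: 34.4 < 91.87 → exclude; stop.
Optimal diet: large insects, voles — 2 of 4 types.

2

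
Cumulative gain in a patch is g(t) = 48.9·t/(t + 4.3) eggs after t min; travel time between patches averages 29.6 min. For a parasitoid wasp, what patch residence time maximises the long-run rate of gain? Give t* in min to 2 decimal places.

Maximise g(t)/(T+t): set derivative to zero → g'(t)(T+t) = g(t).
g'(t) = 48.9·4.3/(t + 4.3)². Setting 48.9·4.3/(t+4.3)² = 48.9t/[(t+4.3)(29.6+t)] gives 4.3(29.6+t) = t(t+4.3), so t² = 4.3×29.6 = 127.3.
t* = √127.3 = 11.28 min.

11.28 min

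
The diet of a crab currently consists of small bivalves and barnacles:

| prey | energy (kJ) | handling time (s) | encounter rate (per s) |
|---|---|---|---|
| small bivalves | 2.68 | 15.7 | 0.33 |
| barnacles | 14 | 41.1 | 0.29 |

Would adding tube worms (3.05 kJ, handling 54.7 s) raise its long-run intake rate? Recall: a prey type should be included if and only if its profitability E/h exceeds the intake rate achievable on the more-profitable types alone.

Intake rate on the current diet: R = (0.33×2.68 + 0.29×14) / (1 + 0.33×15.7 + 0.29×41.1) = 4.944/18.1 = 0.2732 kJ/s.
Profitability of tube worms: 3.05/54.7 = 0.05576 kJ/s.
Since 0.05576 < R, time spent handling tube worms is better spent searching.

No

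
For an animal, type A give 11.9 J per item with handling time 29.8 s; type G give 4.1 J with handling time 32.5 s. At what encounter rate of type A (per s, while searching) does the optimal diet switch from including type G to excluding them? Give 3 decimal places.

0.015 per s

Drop type G once their profitability E₂/h₂ falls below the rate achievable on type A alone: E₂/h₂ = λE₁/(1 + λh₁).
Solve for λ: λE₁h₂ = E₂(1 + λh₁) → λ(E₁h₂ − E₂h₁) = E₂ → λ = E₂/(E₁h₂ − E₂h₁).
λ = 4.1/(11.9×32.5 − 4.1×29.8) = 4.1/264.6 = 0.0155 per s.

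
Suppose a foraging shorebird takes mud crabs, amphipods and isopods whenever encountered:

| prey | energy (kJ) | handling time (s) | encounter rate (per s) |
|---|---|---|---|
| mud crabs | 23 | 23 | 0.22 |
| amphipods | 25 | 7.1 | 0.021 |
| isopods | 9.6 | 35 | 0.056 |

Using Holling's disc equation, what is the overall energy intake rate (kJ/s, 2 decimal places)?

R = Σλ_iE_i / (1 + Σλ_ih_i)
Numerator: 0.22×23 + 0.021×25 + 0.056×9.6 = 6.123
Denominator: 1 + 0.22×23 + 0.021×7.1 + 0.056×35 = 8.169
R = 6.123/8.169 = 0.7495 kJ/s

0.75 kJ/s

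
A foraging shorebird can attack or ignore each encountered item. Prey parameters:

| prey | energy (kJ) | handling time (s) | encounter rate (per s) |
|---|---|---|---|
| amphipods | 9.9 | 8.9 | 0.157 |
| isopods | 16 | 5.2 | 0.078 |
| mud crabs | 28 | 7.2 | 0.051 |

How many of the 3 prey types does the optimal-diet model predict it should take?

2

Profitabilities (E/h, kJ/s): mud crabs 3.89, isopods 3.08, amphipods 1.11. Add prey in this order while the next type's profitability exceeds the intake rate on those already taken.
Rate on top 1: 1.044. isopods: 3.08 > 1.044 → include.
Rate on top 2: 1.509. amphipods: 1.11 < 1.509 → exclude; stop.
Optimal diet: mud crabs, isopods — 2 of 3 types.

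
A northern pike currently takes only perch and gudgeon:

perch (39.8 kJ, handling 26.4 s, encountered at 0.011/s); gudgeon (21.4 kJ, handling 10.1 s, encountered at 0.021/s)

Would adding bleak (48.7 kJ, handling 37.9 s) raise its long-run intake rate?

Yes

On perch and gudgeon alone, R = ΣλE/(1+Σλh) = 0.8872/1.502 = 0.5905 kJ/s.
Profitability of bleak: 48.7/37.9 = 1.285 kJ/s.
1.285 > 0.5905, so adding bleak raises the average — include it.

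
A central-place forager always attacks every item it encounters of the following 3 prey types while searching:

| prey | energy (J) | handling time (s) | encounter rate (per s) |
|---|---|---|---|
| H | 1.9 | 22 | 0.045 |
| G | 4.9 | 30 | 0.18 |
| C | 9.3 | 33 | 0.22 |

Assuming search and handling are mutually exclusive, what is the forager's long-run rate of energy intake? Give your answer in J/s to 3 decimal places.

R = (0.045×1.9 + 0.18×4.9 + 0.22×9.3) / (1 + 0.045×22 + 0.18×30 + 0.22×33) = 3.014/14.65 = 0.2057 J/s.

0.206 J/s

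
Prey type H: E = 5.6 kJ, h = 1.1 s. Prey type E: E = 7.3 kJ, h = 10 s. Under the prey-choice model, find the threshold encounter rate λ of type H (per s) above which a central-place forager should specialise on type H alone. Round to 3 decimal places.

0.152 per s

The zero-one rule: include type E iff E₂/h₂ > λE₁/(1+λh₁). Equality gives the switch point.
λE₁h₂ = E₂ + λE₂h₁ ⇒ λ = E₂/(E₁h₂ − E₂h₁) = 7.3/(56 − 8.03) = 0.1522 per s.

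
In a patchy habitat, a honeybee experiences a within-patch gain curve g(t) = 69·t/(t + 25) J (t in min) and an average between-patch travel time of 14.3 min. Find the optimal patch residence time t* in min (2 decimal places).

Optimal t* satisfies g'(t*) = g(t*)/(T + t*).
g'(t) = 69·25/(t + 25)². Setting 69·25/(t+25)² = 69t/[(t+25)(14.3+t)] gives 25(14.3+t) = t(t+25), so t² = 25×14.3 = 357.5.
t* = √357.5 = 18.91 min.

18.91 min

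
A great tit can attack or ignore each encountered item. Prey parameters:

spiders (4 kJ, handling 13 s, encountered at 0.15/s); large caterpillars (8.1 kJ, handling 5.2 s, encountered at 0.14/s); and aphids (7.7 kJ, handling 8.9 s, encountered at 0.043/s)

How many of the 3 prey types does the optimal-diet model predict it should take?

E/h in descending order: large caterpillars 1.56, aphids 0.865, spiders 0.308 kJ/s. The optimal diet is the largest prefix of this list for which every included type satisfies E_i/h_i > R on the types above it.
Rate on top 1: 0.6562. aphids: 0.865 > 0.6562 → include.
Rate on top 2: 0.6941. spiders: 0.308 < 0.6941 → exclude; stop.
Optimal diet: large caterpillars, aphids — 2 of 3 types.

2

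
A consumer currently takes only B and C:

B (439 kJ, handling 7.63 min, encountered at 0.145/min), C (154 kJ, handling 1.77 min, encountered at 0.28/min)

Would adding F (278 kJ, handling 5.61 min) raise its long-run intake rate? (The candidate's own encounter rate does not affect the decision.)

Intake rate on the current diet: R = (0.145×439 + 0.28×154) / (1 + 0.145×7.63 + 0.28×1.77) = 106.8/2.602 = 41.04 kJ/min.
F: E/h = 278/5.61 = 49.55 kJ/min.
Since 49.55 > R, including F increases the long-run rate.

Yes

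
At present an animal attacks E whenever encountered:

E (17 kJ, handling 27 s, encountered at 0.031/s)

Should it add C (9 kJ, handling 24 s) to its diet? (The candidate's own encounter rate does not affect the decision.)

Current rate: (0.031×17)/(1 + 0.031×27) = 0.2869 kJ/s.
Profitability of C: 9/24 = 0.375 kJ/s.
Since 0.375 > R, including C increases the long-run rate.

Yes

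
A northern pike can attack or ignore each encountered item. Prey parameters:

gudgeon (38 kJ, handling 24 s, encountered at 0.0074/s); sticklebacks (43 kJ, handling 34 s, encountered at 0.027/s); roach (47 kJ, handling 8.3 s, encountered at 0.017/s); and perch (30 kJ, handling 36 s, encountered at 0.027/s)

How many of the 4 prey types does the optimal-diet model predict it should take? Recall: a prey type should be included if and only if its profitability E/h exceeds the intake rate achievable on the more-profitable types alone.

Rank by E/h (kJ/s): roach 5.66, gudgeon 1.58, sticklebacks 1.26, perch 0.833. Include each in turn until the next type's E/h falls below the running intake rate.
Rate on top 1: 0.7002. gudgeon: 1.58 > 0.7002 → include.
Rate on top 2: 0.8191. sticklebacks: 1.26 > 0.8191 → include.
Rate on top 3: 1.002. perch: 0.833 < 1.002 → exclude; stop.
Optimal diet: roach, gudgeon, sticklebacks — 3 of 4 types.

3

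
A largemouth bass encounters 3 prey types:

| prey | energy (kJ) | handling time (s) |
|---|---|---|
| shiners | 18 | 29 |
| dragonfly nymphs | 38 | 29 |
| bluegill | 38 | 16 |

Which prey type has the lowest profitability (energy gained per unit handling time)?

shiners

In descending order of E/h:
bluegill: 38/16 = 2.38 kJ/s
dragonfly nymphs: 38/29 = 1.31 kJ/s
shiners: 18/29 = 0.621 kJ/s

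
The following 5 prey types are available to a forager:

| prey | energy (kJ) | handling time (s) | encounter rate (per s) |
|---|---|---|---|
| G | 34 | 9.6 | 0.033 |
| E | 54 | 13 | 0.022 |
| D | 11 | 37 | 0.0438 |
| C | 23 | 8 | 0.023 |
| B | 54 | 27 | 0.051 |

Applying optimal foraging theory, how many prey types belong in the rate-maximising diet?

4

E/h in descending order: E 4.15, G 3.54, C 2.88, B 2, D 0.297 kJ/s. The optimal diet is the largest prefix of this list for which every included type satisfies E_i/h_i > R on the types above it.
Rate on top 1: 0.9238. G: 3.54 > 0.9238 → include.
Rate on top 2: 1.441. C: 2.88 > 1.441 → include.
Rate on top 3: 1.589. B: 2 > 1.589 → include.
Rate on top 4: 1.768. D: 0.297 < 1.768 → exclude; stop.
Optimal diet: E, G, C, B — 4 of 5 types.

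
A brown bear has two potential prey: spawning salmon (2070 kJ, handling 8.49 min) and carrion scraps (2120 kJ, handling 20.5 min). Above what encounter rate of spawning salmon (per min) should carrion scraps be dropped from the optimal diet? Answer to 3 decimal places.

0.087 per min

The zero-one rule: include carrion scraps iff E₂/h₂ > λE₁/(1+λh₁). Equality gives the switch point.
λE₁h₂ = E₂ + λE₂h₁ ⇒ λ = E₂/(E₁h₂ − E₂h₁) = 2120/(4.244e+04 − 1.8e+04) = 0.08676 per min.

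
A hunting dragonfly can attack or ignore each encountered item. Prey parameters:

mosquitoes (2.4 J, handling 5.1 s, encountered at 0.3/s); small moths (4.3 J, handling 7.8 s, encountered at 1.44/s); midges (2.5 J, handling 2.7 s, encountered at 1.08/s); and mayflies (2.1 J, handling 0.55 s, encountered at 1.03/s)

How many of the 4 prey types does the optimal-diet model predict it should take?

Profitabilities (E/h, J/s): mayflies 3.82, midges 0.926, small moths 0.551, mosquitoes 0.471. Add prey in this order while the next type's profitability exceeds the intake rate on those already taken.
Rate on top 1: 1.381. midges: 0.926 < 1.381 → exclude; stop.
Optimal diet: mayflies — 1 of 4 types.

1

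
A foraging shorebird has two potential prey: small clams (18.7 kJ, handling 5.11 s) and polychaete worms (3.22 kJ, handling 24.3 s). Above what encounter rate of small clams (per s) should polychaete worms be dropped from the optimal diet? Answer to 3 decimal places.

0.007 per s

Drop polychaete worms once their profitability E₂/h₂ falls below the rate achievable on small clams alone: E₂/h₂ = λE₁/(1 + λh₁).
Solve for λ: λE₁h₂ = E₂(1 + λh₁) → λ(E₁h₂ − E₂h₁) = E₂ → λ = E₂/(E₁h₂ − E₂h₁).
λ = 3.22/(18.7×24.3 − 3.22×5.11) = 3.22/438 = 0.007352 per s.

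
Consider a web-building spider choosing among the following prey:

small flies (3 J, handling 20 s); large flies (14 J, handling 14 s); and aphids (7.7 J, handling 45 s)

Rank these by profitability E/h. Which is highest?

Profitability E/h (J/s): small flies = 3/20 = 0.15, large flies = 14/14 = 1, aphids = 7.7/45 = 0.171.
Ranked: large flies > aphids > small flies.

large flies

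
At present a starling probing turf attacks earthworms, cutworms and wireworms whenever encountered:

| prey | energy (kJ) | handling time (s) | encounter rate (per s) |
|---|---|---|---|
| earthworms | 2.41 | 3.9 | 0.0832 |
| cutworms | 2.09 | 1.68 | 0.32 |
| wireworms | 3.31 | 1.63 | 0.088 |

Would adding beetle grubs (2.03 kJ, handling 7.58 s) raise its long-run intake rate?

Intake rate on the current diet: R = (0.0832×2.41 + 0.32×2.09 + 0.088×3.31) / (1 + 0.0832×3.9 + 0.32×1.68 + 0.088×1.63) = 1.161/2.006 = 0.5787 kJ/s.
Profitability of beetle grubs: 2.03/7.58 = 0.2678 kJ/s.
0.2678 < 0.5787, so adding beetle grubs would lower the average — exclude it.

No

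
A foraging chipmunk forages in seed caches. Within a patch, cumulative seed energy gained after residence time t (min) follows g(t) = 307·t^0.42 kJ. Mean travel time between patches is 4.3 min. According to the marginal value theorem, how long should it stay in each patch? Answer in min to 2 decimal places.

3.11 min

Maximise g(t)/(T+t): set derivative to zero → g'(t)(T+t) = g(t).
g'(t) = 0.42·307·t^-0.58. Setting 0.42·307·t^-0.58 = 307·t^0.42/(4.3+t) gives 0.42(4.3+t) = t, so 0.58·t = 0.42×4.3.
t* = 0.42×4.3/0.58 = 3.114 min.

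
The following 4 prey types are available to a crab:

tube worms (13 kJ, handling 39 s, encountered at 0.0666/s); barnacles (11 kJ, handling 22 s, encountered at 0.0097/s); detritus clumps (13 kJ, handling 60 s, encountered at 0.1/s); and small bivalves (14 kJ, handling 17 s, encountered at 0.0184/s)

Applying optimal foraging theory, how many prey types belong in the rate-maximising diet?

3

Profitabilities (E/h, kJ/s): small bivalves 0.824, barnacles 0.5, tube worms 0.333, detritus clumps 0.217. Add prey in this order while the next type's profitability exceeds the intake rate on those already taken.
Rate on top 1: 0.1962. barnacles: 0.5 > 0.1962 → include.
Rate on top 2: 0.2387. tube worms: 0.333 > 0.2387 → include.
Rate on top 3: 0.2983. detritus clumps: 0.217 < 0.2983 → exclude; stop.
Optimal diet: small bivalves, barnacles, tube worms — 3 of 4 types.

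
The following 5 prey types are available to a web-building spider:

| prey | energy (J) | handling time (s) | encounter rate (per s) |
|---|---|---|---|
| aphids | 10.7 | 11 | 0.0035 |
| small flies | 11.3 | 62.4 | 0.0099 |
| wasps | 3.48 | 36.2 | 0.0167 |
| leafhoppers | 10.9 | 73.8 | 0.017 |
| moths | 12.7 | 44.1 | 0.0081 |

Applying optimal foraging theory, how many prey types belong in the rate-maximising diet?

4

Profitabilities (E/h, J/s): aphids 0.973, moths 0.288, small flies 0.181, leafhoppers 0.148, wasps 0.0961. Add prey in this order while the next type's profitability exceeds the intake rate on those already taken.
Rate on top 1: 0.03606. moths: 0.288 > 0.03606 → include.
Rate on top 2: 0.1005. small flies: 0.181 > 0.1005 → include.
Rate on top 3: 0.1253. leafhoppers: 0.148 > 0.1253 → include.
Rate on top 4: 0.1339. wasps: 0.0961 < 0.1339 → exclude; stop.
Optimal diet: aphids, moths, small flies, leafhoppers — 4 of 5 types.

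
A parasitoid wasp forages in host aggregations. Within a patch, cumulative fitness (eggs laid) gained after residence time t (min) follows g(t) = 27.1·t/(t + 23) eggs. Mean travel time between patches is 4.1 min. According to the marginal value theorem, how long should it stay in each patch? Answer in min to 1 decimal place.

9.7 min

Optimal t* satisfies g'(t*) = g(t*)/(T + t*).
g'(t) = 27.1·23/(t + 23)². Setting 27.1·23/(t+23)² = 27.1t/[(t+23)(4.1+t)] gives 23(4.1+t) = t(t+23), so t² = 23×4.1 = 94.3.
t* = √94.3 = 9.711 min.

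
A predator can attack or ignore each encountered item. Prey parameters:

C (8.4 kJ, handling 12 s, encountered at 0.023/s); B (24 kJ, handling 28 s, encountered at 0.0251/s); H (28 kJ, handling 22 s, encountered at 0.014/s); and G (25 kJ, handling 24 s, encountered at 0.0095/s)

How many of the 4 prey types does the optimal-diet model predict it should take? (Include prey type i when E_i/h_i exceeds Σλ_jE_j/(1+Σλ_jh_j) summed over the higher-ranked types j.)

4

E/h in descending order: H 1.27, G 1.04, B 0.857, C 0.7 kJ/s. The optimal diet is the largest prefix of this list for which every included type satisfies E_i/h_i > R on the types above it.
Rate on top 1: 0.2997. G: 1.04 > 0.2997 → include.
Rate on top 2: 0.4098. B: 0.857 > 0.4098 → include.
Rate on top 3: 0.5503. C: 0.7 > 0.5503 → include.
Optimal diet: H, G, B, C — 4 of 4 types.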